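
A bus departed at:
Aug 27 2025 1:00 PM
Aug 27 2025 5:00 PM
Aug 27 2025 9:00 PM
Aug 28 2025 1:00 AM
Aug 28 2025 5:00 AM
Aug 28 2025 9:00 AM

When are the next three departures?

The interval is a steady 4 hours (4, 4, 4, 4, 4).
Aug 28 2025 9:00 AM + 4 h = Aug 28 2025 1:00 PM.
Aug 28 2025 1:00 PM + 4 h = Aug 28 2025 5:00 PM.
Aug 28 2025 5:00 PM + 4 h = Aug 28 2025 9:00 PM.

Aug 28 2025 1:00 PM, Aug 28 2025 5:00 PM, Aug 28 2025 9:00 PM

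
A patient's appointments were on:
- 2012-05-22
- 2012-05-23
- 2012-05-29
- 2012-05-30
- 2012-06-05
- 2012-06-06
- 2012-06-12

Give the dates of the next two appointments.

2012-06-13, 2012-06-19

Every event lands on a Tuesday or Wednesday (gaps cycle 1, 6, 1, 6, 1, 6).
So the schedule is: every Tuesday and Wednesday.
The following Wednesday is 2012-06-13.
Next Tuesday: 2012-06-19.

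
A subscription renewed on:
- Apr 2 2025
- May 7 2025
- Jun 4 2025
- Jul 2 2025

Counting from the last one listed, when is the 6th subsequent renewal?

Jan 7 2026

These are Wednesdays at 28- or 35-day spacing (35, 28, 28).
The pattern: 1st Wednesday of the month.
August 2025 — 1st Wednesday is Aug 6 2025.
September 2025 — 1st Wednesday is Sep 3 2025.
1st Wednesday of October 2025: Oct 1 2025.
November 2025 — 1st Wednesday is Nov 5 2025.
December 2025 — 1st Wednesday is Dec 3 2025.
1st Wednesday of January 2026: Jan 7 2026.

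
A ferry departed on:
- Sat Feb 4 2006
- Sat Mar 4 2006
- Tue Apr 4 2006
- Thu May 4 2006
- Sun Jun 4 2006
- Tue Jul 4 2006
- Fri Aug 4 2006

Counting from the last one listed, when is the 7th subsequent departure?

The day-of-month is always 4 (28, 31, 30, 31, 30, 31 days between events).
So this recurs on the 4th of each month.
Next: September 2006 → Mon Sep 4 2006.
Next: October 2006 → Wed Oct 4 2006.
Next: November 2006 → Sat Nov 4 2006.
December 2006: Mon Dec 4 2006.
January 2007: Thu Jan 4 2007.
February 2007: Sun Feb 4 2007.
March 2007: Sun Mar 4 2007.

Sun Mar 4 2007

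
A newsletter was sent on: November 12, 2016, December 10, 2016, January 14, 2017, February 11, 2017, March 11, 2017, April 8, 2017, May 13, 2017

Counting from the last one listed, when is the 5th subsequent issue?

Gaps: 28, 35, 28, 28, 28, 35 days — a mix of 28 and 35. Every date is a Saturday.
Each is the 2nd Saturday of its month.
2nd Saturday of June 2017: June 10, 2017.
2nd Saturday of July 2017: July 8, 2017.
2nd Saturday of August 2017: August 12, 2017.
2nd Saturday of September 2017: September 9, 2017.
2nd Saturday of October 2017: October 14, 2017.

October 14, 2017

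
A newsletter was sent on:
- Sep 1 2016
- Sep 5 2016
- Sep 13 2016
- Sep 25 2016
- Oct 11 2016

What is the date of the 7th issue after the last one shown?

May 23 2017

Gaps: 4, 8, 12, 16 days — each gap is 4 larger than the previous one.
Next gap: 20 days. Oct 11 2016 + 20 days = Oct 31 2016.
Next gap: 24 days. Oct 31 2016 + 24 days = Nov 24 2016.
Next gap: 28 days. Nov 24 2016 + 28 days = Dec 22 2016.
Next gap: 32 days. Dec 22 2016 + 32 days = Jan 23 2017.
Next gap: 36 days. Jan 23 2017 + 36 days = Feb 28 2017.
Next gap: 40 days. Feb 28 2017 + 40 days = Apr 9 2017.
Next gap: 44 days. Apr 9 2017 + 44 days = May 23 2017.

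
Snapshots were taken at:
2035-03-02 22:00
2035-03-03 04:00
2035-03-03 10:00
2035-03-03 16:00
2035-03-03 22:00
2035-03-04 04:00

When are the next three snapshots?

2035-03-04 10:00, 2035-03-04 16:00, 2035-03-04 22:00

The interval is a steady 6 hours (6, 6, 6, 6, 6).
2035-03-04 04:00 + 6 h = 2035-03-04 10:00.
2035-03-04 10:00 + 6 h = 2035-03-04 16:00.
2035-03-04 16:00 + 6 h = 2035-03-04 22:00.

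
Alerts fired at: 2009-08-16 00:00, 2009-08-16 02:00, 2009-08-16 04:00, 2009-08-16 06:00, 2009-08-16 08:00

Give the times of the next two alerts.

2009-08-16 10:00, 2009-08-16 12:00

The interval is a steady 2 hours (2, 2, 2, 2).
2009-08-16 08:00 + 2 h = 2009-08-16 10:00.
2009-08-16 10:00 + 2 h = 2009-08-16 12:00.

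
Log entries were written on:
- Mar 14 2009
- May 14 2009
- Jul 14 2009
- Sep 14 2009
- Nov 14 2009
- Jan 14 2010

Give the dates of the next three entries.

Gaps: 61, 61, 62, 61, 61 days — not constant. Every event is on the 14th of the month.
Pattern: the 14th of every 2 months.
March 2010: Mar 14 2010.
May 2010: May 14 2010.
July 2010: Jul 14 2010.

Mar 14 2010, May 14 2010, Jul 14 2010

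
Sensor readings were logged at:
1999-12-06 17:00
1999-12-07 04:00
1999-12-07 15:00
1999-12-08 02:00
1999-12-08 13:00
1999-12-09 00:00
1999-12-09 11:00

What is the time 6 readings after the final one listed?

Gaps: 11, 11, 11, 11, 11, 11 hours — each event is 11 hours after the previous one.
1999-12-09 11:00 + 11 h = 1999-12-09 22:00.
1999-12-09 22:00 + 11 h = 1999-12-10 09:00.
1999-12-10 09:00 + 11 h = 1999-12-10 20:00.
1999-12-10 20:00 + 11 h = 1999-12-11 07:00.
1999-12-11 07:00 + 11 h = 1999-12-11 18:00.
1999-12-11 18:00 + 11 h = 1999-12-12 05:00.

1999-12-12 05:00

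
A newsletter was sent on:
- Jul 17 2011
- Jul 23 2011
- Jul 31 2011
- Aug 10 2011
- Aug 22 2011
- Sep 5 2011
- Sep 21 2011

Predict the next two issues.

Oct 9 2011, Oct 29 2011

Gaps: 6, 8, 10, 12, 14, 16 days — each gap is 2 larger than the previous one.
Next gap: 18 days. Sep 21 2011 + 18 days = Oct 9 2011.
Next gap: 20 days. Oct 9 2011 + 20 days = Oct 29 2011.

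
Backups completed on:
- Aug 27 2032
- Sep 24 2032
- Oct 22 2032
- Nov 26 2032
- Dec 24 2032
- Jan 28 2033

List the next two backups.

Feb 25 2033, Mar 25 2033

These are Fridays at 28- or 35-day spacing (28, 28, 35, 28, 35).
The pattern: 4th Friday of the month.
February 2033 — 4th Friday is Feb 25 2033.
March 2033 — 4th Friday is Mar 25 2033.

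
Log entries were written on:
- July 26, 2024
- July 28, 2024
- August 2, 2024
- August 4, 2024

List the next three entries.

August 9, 2024; August 11, 2024; August 16, 2024

Every event lands on a Friday or Sunday (gaps cycle 2, 5, 2).
So the schedule is: every Friday and Sunday.
Next Friday: August 9, 2024.
Next Sunday: August 11, 2024.
The following Friday is August 16, 2024.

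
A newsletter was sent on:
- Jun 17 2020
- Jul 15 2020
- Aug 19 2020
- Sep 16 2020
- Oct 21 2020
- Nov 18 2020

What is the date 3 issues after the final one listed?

All dates are Wednesdays, 28, 35, 28, 35, 28 days apart.
Specifically, the 3rd Wednesday of each month.
3rd Wednesday of December 2020: Dec 16 2020.
3rd Wednesday of January 2021: Jan 20 2021.
3rd Wednesday of February 2021: Feb 17 2021.

Feb 17 2021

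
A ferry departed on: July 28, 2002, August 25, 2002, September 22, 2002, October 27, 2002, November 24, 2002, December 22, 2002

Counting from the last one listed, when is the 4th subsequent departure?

April 27, 2003

These are Sundays at 28- or 35-day spacing (28, 28, 35, 28, 28).
The pattern: 4th Sunday of the month.
January 2003 — 4th Sunday is January 26, 2003.
4th Sunday of February 2003: February 23, 2003.
4th Sunday of March 2003: March 23, 2003.
April 2003 — 4th Sunday is April 27, 2003.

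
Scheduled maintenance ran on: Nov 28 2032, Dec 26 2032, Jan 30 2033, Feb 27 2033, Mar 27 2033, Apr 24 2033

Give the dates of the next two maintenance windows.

May 29 2033, Jun 26 2033

All Sundays; the gaps (28, 35, 28, 28, 28) vary with month length.
This is the last Sunday of each month.
Last Sunday of May 2033: May 29 2033.
Last Sunday of June 2033: Jun 26 2033.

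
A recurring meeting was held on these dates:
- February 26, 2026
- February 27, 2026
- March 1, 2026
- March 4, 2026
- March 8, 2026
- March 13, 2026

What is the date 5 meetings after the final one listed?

April 22, 2026

The spacing grows by 1 each time: 1, 2, 3, 4, 5 days.
Next gap: 6 days. March 13, 2026 + 6 days = March 19, 2026.
Next gap: 7 days. March 19, 2026 + 7 days = March 26, 2026.
Next gap: 8 days. March 26, 2026 + 8 days = April 3, 2026.
Next gap: 9 days. April 3, 2026 + 9 days = April 12, 2026.
Next gap: 10 days. April 12, 2026 + 10 days = April 22, 2026.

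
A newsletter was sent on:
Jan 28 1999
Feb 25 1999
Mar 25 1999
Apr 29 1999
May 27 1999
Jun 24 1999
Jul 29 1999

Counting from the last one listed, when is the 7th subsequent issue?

All Thursdays; the gaps (28, 28, 35, 28, 28, 35) vary with month length.
This is the last Thursday of each month.
Last Thursday of August 1999: Aug 26 1999.
Last Thursday of September 1999: Sep 30 1999.
October 1999 ends with Thursday Oct 28 1999.
Last Thursday of November 1999: Nov 25 1999.
December 1999 ends with Thursday Dec 30 1999.
Last Thursday of January 2000: Jan 27 2000.
Last Thursday of February 2000: Feb 24 2000.

Feb 24 2000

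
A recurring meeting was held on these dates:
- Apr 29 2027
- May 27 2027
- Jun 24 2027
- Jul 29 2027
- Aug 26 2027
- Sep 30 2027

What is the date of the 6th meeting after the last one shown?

Mar 30 2028

All Thursdays; the gaps (28, 28, 35, 28, 35) vary with month length.
This is the last Thursday of each month.
Last Thursday of October 2027: Oct 28 2027.
November 2027 ends with Thursday Nov 25 2027.
December 2027 ends with Thursday Dec 30 2027.
Last Thursday of January 2028: Jan 27 2028.
February 2028 ends with Thursday Feb 24 2028.
March 2028 ends with Thursday Mar 30 2028.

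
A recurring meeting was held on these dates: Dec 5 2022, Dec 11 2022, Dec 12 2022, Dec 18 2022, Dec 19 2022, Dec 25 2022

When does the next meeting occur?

Dec 26 2022

Every event lands on a Monday or Sunday (gaps cycle 6, 1, 6, 1, 6).
So the schedule is: every Monday and Sunday.
The following Monday is Dec 26 2022.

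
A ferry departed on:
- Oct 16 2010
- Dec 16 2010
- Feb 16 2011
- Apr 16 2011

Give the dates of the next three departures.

Jun 16 2011, Aug 16 2011, Oct 16 2011

Each date is the 16th; the gaps (61, 62, 59) track the month lengths.
The rule is the 16th of every 2 months.
June 2011: Jun 16 2011.
Next: August 2011 → Aug 16 2011.
Next: October 2011 → Oct 16 2011.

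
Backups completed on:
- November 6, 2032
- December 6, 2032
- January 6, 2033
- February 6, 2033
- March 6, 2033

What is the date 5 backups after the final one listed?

August 6, 2033

Each date is the 6th; the gaps (30, 31, 31, 28) track the month lengths.
The rule is the 6th of each month.
Next: April 2033 → April 6, 2033.
Next: May 2033 → May 6, 2033.
Next: June 2033 → June 6, 2033.
Next: July 2033 → July 6, 2033.
Next: August 2033 → August 6, 2033.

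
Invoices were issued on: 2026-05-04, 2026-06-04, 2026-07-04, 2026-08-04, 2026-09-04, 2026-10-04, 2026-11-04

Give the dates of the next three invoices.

Gaps: 31, 30, 31, 31, 30, 31 days — not constant. Every event is on the 4th of the month.
Pattern: the 4th of each month.
December 2026: 2026-12-04.
Next: January 2027 → 2027-01-04.
Next: February 2027 → 2027-02-04.

2026-12-04, 2027-01-04, 2027-02-04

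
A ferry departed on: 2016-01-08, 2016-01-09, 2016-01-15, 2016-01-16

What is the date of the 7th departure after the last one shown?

The gap pattern 1, 6, 1 repeats every 2 events.
These are the Fridays and Saturdays of each week.
Next Friday: 2016-01-22.
Next Saturday: 2016-01-23.
Next Friday: 2016-01-29.
Next Saturday: 2016-01-30.
The following Friday is 2016-02-05.
The following Saturday is 2016-02-06.
The following Friday is 2016-02-12.

2016-02-12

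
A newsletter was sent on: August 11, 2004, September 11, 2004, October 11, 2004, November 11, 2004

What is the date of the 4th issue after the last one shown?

March 11, 2005

Each date is the 11th; the gaps (31, 30, 31) track the month lengths.
The rule is the 11th of each month.
Next: December 2004 → December 11, 2004.
January 2005: January 11, 2005.
February 2005: February 11, 2005.
Next: March 2005 → March 11, 2005.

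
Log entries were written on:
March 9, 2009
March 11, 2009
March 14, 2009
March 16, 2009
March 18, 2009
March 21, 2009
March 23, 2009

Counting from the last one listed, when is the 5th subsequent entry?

April 4, 2009

Gaps: 2, 3, 2, 2, 3, 2 days — not constant, but cyclic with period 3.
The events fall on every Monday, Wednesday and Saturday.
The following Wednesday is March 25, 2009.
The following Saturday is March 28, 2009.
The following Monday is March 30, 2009.
Next Wednesday: April 1, 2009.
Next Saturday: April 4, 2009.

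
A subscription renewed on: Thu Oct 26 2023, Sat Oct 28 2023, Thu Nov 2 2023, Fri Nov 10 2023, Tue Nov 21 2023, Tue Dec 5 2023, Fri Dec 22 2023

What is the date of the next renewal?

The spacing grows by 3 each time: 2, 5, 8, 11, 14, 17 days.
Next gap: 20 days. Fri Dec 22 2023 + 20 days = Thu Jan 11 2024.

Thu Jan 11 2024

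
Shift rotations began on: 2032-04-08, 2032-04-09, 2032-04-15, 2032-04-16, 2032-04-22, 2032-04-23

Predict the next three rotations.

Gaps: 1, 6, 1, 6, 1 days — not constant, but cyclic with period 2.
The events fall on every Thursday and Friday.
Next Thursday: 2032-04-29.
Next Friday: 2032-04-30.
Next Thursday: 2032-05-06.

2032-04-29, 2032-04-30, 2032-05-06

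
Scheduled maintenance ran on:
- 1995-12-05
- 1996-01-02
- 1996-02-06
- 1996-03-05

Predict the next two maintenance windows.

1996-04-02, 1996-05-07

All dates are Tuesdays, 28, 35, 28 days apart.
Specifically, the 1st Tuesday of each month.
1st Tuesday of April 1996: 1996-04-02.
May 1996 — 1st Tuesday is 1996-05-07.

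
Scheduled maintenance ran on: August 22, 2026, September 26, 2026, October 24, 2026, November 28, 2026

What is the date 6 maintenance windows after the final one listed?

May 22, 2027

All dates are Saturdays, 35, 28, 35 days apart.
Specifically, the 4th Saturday of each month.
4th Saturday of December 2026: December 26, 2026.
4th Saturday of January 2027: January 23, 2027.
February 2027 — 4th Saturday is February 27, 2027.
March 2027 — 4th Saturday is March 27, 2027.
4th Saturday of April 2027: April 24, 2027.
4th Saturday of May 2027: May 22, 2027.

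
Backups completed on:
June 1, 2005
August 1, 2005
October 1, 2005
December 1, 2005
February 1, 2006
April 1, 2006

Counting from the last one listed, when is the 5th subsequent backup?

The day-of-month is always 1 (61, 61, 61, 62, 59 days between events).
So this recurs on the 1st of every 2 months.
June 2006: June 1, 2006.
Next: August 2006 → August 1, 2006.
Next: October 2006 → October 1, 2006.
Next: December 2006 → December 1, 2006.
Next: February 2007 → February 1, 2007.

February 1, 2007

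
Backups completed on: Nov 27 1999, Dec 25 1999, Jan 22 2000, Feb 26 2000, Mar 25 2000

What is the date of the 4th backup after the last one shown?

All dates are Saturdays, 28, 28, 35, 28 days apart.
Specifically, the 4th Saturday of each month.
April 2000 — 4th Saturday is Apr 22 2000.
4th Saturday of May 2000: May 27 2000.
June 2000 — 4th Saturday is Jun 24 2000.
July 2000 — 4th Saturday is Jul 22 2000.

Jul 22 2000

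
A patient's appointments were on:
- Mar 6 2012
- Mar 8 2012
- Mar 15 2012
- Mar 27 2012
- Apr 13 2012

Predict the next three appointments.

May 5 2012, Jun 1 2012, Jul 3 2012

The spacing grows by 5 each time: 2, 7, 12, 17 days.
Next gap: 22 days. Apr 13 2012 + 22 days = May 5 2012.
Next gap: 27 days. May 5 2012 + 27 days = Jun 1 2012.
Next gap: 32 days. Jun 1 2012 + 32 days = Jul 3 2012.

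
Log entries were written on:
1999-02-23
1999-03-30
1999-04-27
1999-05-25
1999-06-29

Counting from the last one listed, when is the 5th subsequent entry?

1999-11-30

These are Tuesdays with 35, 28, 28, 35-day gaps.
Each is the final Tuesday of its month — 1999-03-30 is past the 28th, so '4th Tuesday' doesn't fit.
July 1999 ends with Tuesday 1999-07-27.
Last Tuesday of August 1999: 1999-08-31.
Last Tuesday of September 1999: 1999-09-28.
Last Tuesday of October 1999: 1999-10-26.
Last Tuesday of November 1999: 1999-11-30.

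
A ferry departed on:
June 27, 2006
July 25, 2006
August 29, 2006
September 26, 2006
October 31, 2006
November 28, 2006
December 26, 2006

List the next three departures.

January 30, 2007; February 27, 2007; March 27, 2007

All Tuesdays; the gaps (28, 35, 28, 35, 28, 28) vary with month length.
This is the last Tuesday of each month.
Last Tuesday of January 2007: January 30, 2007.
February 2007 ends with Tuesday February 27, 2007.
March 2007 ends with Tuesday March 27, 2007.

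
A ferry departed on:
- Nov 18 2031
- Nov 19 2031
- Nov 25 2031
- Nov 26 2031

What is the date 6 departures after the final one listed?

Dec 17 2031

Every event lands on a Tuesday or Wednesday (gaps cycle 1, 6, 1).
So the schedule is: every Tuesday and Wednesday.
The following Tuesday is Dec 2 2031.
The following Wednesday is Dec 3 2031.
Next Tuesday: Dec 9 2031.
Next Wednesday: Dec 10 2031.
Next Tuesday: Dec 16 2031.
Next Wednesday: Dec 17 2031.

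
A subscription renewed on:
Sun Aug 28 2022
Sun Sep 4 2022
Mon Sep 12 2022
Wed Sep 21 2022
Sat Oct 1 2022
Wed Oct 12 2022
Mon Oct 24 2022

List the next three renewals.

Sun Nov 6 2022, Sun Nov 20 2022, Mon Dec 5 2022

Intervals are 7, 8, 9, 10, 11, 12 days — an arithmetic progression with common difference 1.
Next gap: 13 days. Mon Oct 24 2022 + 13 days = Sun Nov 6 2022.
Next gap: 14 days. Sun Nov 6 2022 + 14 days = Sun Nov 20 2022.
Next gap: 15 days. Sun Nov 20 2022 + 15 days = Mon Dec 5 2022.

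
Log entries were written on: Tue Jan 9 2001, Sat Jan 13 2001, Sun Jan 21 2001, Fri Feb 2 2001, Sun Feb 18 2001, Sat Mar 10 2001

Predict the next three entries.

Tue Apr 3 2001, Tue May 1 2001, Sat Jun 2 2001

Intervals are 4, 8, 12, 16, 20 days — an arithmetic progression with common difference 4.
Next gap: 24 days. Sat Mar 10 2001 + 24 days = Tue Apr 3 2001.
Next gap: 28 days. Tue Apr 3 2001 + 28 days = Tue May 1 2001.
Next gap: 32 days. Tue May 1 2001 + 32 days = Sat Jun 2 2001.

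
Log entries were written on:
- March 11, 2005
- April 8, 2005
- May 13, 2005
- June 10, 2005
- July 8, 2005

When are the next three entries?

Gaps: 28, 35, 28, 28 days — a mix of 28 and 35. Every date is a Friday.
Each is the 2nd Friday of its month.
2nd Friday of August 2005: August 12, 2005.
September 2005 — 2nd Friday is September 9, 2005.
October 2005 — 2nd Friday is October 14, 2005.

August 12, 2005; September 9, 2005; October 14, 2005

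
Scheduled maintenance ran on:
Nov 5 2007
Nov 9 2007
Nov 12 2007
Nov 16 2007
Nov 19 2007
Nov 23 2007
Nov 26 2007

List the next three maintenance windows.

Nov 30 2007, Dec 3 2007, Dec 7 2007

The gap pattern 4, 3, 4, 3, 4, 3 repeats every 2 events.
These are the Mondays and Fridays of each week.
Next Friday: Nov 30 2007.
Next Monday: Dec 3 2007.
The following Friday is Dec 7 2007.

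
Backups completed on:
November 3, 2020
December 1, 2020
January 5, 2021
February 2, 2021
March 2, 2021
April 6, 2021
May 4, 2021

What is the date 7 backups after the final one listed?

December 7, 2021

All dates are Tuesdays, 28, 35, 28, 28, 35, 28 days apart.
Specifically, the 1st Tuesday of each month.
June 2021 — 1st Tuesday is June 1, 2021.
1st Tuesday of July 2021: July 6, 2021.
August 2021 — 1st Tuesday is August 3, 2021.
September 2021 — 1st Tuesday is September 7, 2021.
1st Tuesday of October 2021: October 5, 2021.
1st Tuesday of November 2021: November 2, 2021.
1st Tuesday of December 2021: December 7, 2021.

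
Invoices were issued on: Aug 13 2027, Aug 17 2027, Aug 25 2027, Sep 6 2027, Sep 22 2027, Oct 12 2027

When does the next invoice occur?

Nov 5 2027

Gaps: 4, 8, 12, 16, 20 days — each gap is 4 larger than the previous one.
Next gap: 24 days. Oct 12 2027 + 24 days = Nov 5 2027.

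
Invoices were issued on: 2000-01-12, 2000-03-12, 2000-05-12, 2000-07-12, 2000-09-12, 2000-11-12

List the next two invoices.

Each date is the 12th; the gaps (60, 61, 61, 62, 61) track the month lengths.
The rule is the 12th of every 2 months.
January 2001: 2001-01-12.
March 2001: 2001-03-12.

2001-01-12, 2001-03-12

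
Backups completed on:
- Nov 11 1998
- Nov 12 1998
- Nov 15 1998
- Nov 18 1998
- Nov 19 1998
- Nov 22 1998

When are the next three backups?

Gaps: 1, 3, 3, 1, 3 days — not constant, but cyclic with period 3.
The events fall on every Wednesday, Thursday and Sunday.
Next Wednesday: Nov 25 1998.
Next Thursday: Nov 26 1998.
The following Sunday is Nov 29 1998.

Nov 25 1998, Nov 26 1998, Nov 29 1998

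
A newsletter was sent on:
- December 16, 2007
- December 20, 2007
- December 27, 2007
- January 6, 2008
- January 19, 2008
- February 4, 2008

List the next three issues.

The spacing grows by 3 each time: 4, 7, 10, 13, 16 days.
Next gap: 19 days. February 4, 2008 + 19 days = February 23, 2008.
Next gap: 22 days. February 23, 2008 + 22 days = March 16, 2008.
Next gap: 25 days. March 16, 2008 + 25 days = April 10, 2008.

February 23, 2008; March 16, 2008; April 10, 2008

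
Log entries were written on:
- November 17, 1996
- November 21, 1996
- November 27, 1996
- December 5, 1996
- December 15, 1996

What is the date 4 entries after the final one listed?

Intervals are 4, 6, 8, 10 days — an arithmetic progression with common difference 2.
Next gap: 12 days. December 15, 1996 + 12 days = December 27, 1996.
Next gap: 14 days. December 27, 1996 + 14 days = January 10, 1997.
Next gap: 16 days. January 10, 1997 + 16 days = January 26, 1997.
Next gap: 18 days. January 26, 1997 + 18 days = February 13, 1997.

February 13, 1997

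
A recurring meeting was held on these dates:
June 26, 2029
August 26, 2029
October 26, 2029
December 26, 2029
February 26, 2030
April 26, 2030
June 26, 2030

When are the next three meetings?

August 26, 2030; October 26, 2030; December 26, 2030

Each date is the 26th; the gaps (61, 61, 61, 62, 59, 61) track the month lengths.
The rule is the 26th of every 2 months.
Next: August 2030 → August 26, 2030.
Next: October 2030 → October 26, 2030.
December 2030: December 26, 2030.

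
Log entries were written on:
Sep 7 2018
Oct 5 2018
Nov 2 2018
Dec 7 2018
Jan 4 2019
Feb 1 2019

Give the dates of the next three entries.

These are Fridays at 28- or 35-day spacing (28, 28, 35, 28, 28).
The pattern: 1st Friday of the month.
March 2019 — 1st Friday is Mar 1 2019.
April 2019 — 1st Friday is Apr 5 2019.
1st Friday of May 2019: May 3 2019.

Mar 1 2019, Apr 5 2019, May 3 2019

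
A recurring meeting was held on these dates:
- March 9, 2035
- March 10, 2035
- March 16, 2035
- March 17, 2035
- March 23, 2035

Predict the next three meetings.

March 24, 2035; March 30, 2035; March 31, 2035

Every event lands on a Friday or Saturday (gaps cycle 1, 6, 1, 6).
So the schedule is: every Friday and Saturday.
The following Saturday is March 24, 2035.
Next Friday: March 30, 2035.
Next Saturday: March 31, 2035.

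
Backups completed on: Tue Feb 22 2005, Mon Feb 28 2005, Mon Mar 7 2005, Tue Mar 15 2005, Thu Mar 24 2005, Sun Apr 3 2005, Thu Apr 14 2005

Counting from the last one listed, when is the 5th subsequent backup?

Thu Jun 23 2005

The spacing grows by 1 each time: 6, 7, 8, 9, 10, 11 days.
Next gap: 12 days. Thu Apr 14 2005 + 12 days = Tue Apr 26 2005.
Next gap: 13 days. Tue Apr 26 2005 + 13 days = Mon May 9 2005.
Next gap: 14 days. Mon May 9 2005 + 14 days = Mon May 23 2005.
Next gap: 15 days. Mon May 23 2005 + 15 days = Tue Jun 7 2005.
Next gap: 16 days. Tue Jun 7 2005 + 16 days = Thu Jun 23 2005.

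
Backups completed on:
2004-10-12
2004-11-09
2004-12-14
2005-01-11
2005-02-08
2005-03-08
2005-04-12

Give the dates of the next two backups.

These are Tuesdays at 28- or 35-day spacing (28, 35, 28, 28, 28, 35).
The pattern: 2nd Tuesday of the month.
May 2005 — 2nd Tuesday is 2005-05-10.
June 2005 — 2nd Tuesday is 2005-06-14.

2005-05-10, 2005-06-14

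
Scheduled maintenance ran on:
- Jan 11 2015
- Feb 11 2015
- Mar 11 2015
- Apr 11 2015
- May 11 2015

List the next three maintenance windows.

Jun 11 2015, Jul 11 2015, Aug 11 2015

The day-of-month is always 11 (31, 28, 31, 30 days between events).
So this recurs on the 11th of each month.
June 2015: Jun 11 2015.
Next: July 2015 → Jul 11 2015.
Next: August 2015 → Aug 11 2015.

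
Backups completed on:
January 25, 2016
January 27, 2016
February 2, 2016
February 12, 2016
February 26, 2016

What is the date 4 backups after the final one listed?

June 1, 2016

Intervals are 2, 6, 10, 14 days — an arithmetic progression with common difference 4.
Next gap: 18 days. February 26, 2016 + 18 days = March 15, 2016.
Next gap: 22 days. March 15, 2016 + 22 days = April 6, 2016.
Next gap: 26 days. April 6, 2016 + 26 days = May 2, 2016.
Next gap: 30 days. May 2, 2016 + 30 days = June 1, 2016.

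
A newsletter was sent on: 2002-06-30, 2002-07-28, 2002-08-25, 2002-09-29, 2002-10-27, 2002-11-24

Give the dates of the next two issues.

These are Sundays with 28, 28, 35, 28, 28-day gaps.
Each is the final Sunday of its month — 2002-06-30 is past the 28th, so '4th Sunday' doesn't fit.
Last Sunday of December 2002: 2002-12-29.
January 2003 ends with Sunday 2003-01-26.

2002-12-29, 2003-01-26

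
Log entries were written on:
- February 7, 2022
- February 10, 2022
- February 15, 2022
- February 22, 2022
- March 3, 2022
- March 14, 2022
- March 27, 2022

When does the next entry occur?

April 11, 2022

Intervals are 3, 5, 7, 9, 11, 13 days — an arithmetic progression with common difference 2.
Next gap: 15 days. March 27, 2022 + 15 days = April 11, 2022.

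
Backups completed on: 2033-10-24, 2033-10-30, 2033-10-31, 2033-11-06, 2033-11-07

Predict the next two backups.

Gaps: 6, 1, 6, 1 days — not constant, but cyclic with period 2.
The events fall on every Monday and Sunday.
The following Sunday is 2033-11-13.
Next Monday: 2033-11-14.

2033-11-13, 2033-11-14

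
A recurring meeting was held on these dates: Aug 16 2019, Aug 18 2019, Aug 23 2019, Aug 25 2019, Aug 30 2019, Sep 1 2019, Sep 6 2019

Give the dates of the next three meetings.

The gap pattern 2, 5, 2, 5, 2, 5 repeats every 2 events.
These are the Fridays and Sundays of each week.
Next Sunday: Sep 8 2019.
The following Friday is Sep 13 2019.
Next Sunday: Sep 15 2019.

Sep 8 2019, Sep 13 2019, Sep 15 2019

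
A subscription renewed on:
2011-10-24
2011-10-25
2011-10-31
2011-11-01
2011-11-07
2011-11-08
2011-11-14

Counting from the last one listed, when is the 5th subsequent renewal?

2011-11-29

The gap pattern 1, 6, 1, 6, 1, 6 repeats every 2 events.
These are the Mondays and Tuesdays of each week.
Next Tuesday: 2011-11-15.
The following Monday is 2011-11-21.
The following Tuesday is 2011-11-22.
Next Monday: 2011-11-28.
Next Tuesday: 2011-11-29.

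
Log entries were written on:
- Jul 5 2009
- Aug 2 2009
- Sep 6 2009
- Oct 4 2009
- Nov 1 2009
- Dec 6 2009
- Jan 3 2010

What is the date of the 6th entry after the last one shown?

All dates are Sundays, 28, 35, 28, 28, 35, 28 days apart.
Specifically, the 1st Sunday of each month.
February 2010 — 1st Sunday is Feb 7 2010.
1st Sunday of March 2010: Mar 7 2010.
April 2010 — 1st Sunday is Apr 4 2010.
1st Sunday of May 2010: May 2 2010.
1st Sunday of June 2010: Jun 6 2010.
1st Sunday of July 2010: Jul 4 2010.

Jul 4 2010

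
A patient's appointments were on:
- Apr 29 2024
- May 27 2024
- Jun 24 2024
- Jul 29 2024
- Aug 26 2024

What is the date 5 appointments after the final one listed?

Jan 27 2025

All Mondays; the gaps (28, 28, 35, 28) vary with month length.
This is the last Monday of each month.
September 2024 ends with Monday Sep 30 2024.
Last Monday of October 2024: Oct 28 2024.
Last Monday of November 2024: Nov 25 2024.
December 2024 ends with Monday Dec 30 2024.
Last Monday of January 2025: Jan 27 2025.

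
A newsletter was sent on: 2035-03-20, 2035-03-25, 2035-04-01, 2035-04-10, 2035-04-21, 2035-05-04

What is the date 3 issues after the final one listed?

2035-06-24

The spacing grows by 2 each time: 5, 7, 9, 11, 13 days.
Next gap: 15 days. 2035-05-04 + 15 days = 2035-05-19.
Next gap: 17 days. 2035-05-19 + 17 days = 2035-06-05.
Next gap: 19 days. 2035-06-05 + 19 days = 2035-06-24.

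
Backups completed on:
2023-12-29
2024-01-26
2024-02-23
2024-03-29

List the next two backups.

2024-04-26, 2024-05-31

All Fridays; the gaps (28, 28, 35) vary with month length.
This is the last Friday of each month.
Last Friday of April 2024: 2024-04-26.
Last Friday of May 2024: 2024-05-31.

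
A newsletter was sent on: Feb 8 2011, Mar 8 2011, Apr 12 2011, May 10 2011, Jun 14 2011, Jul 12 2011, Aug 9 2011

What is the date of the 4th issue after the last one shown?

Gaps: 28, 35, 28, 35, 28, 28 days — a mix of 28 and 35. Every date is a Tuesday.
Each is the 2nd Tuesday of its month.
2nd Tuesday of September 2011: Sep 13 2011.
October 2011 — 2nd Tuesday is Oct 11 2011.
November 2011 — 2nd Tuesday is Nov 8 2011.
2nd Tuesday of December 2011: Dec 13 2011.

Dec 13 2011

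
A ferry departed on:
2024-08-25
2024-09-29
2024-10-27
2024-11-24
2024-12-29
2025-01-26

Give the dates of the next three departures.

Every date is a Sunday; gaps 35, 28, 28, 35, 28 days.
Each is the last Sunday of its month (at least one falls on the 29th or later, ruling out '4th Sunday').
February 2025 ends with Sunday 2025-02-23.
March 2025 ends with Sunday 2025-03-30.
April 2025 ends with Sunday 2025-04-27.

2025-02-23, 2025-03-30, 2025-04-27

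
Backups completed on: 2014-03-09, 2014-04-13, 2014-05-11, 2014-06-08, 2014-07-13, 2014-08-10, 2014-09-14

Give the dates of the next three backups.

These are Sundays at 28- or 35-day spacing (35, 28, 28, 35, 28, 35).
The pattern: 2nd Sunday of the month.
2nd Sunday of October 2014: 2014-10-12.
2nd Sunday of November 2014: 2014-11-09.
2nd Sunday of December 2014: 2014-12-14.

2014-10-12, 2014-11-09, 2014-12-14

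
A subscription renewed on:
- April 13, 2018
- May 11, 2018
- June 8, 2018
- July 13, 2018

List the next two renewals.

August 10, 2018; September 14, 2018

Gaps: 28, 28, 35 days — a mix of 28 and 35. Every date is a Friday.
Each is the 2nd Friday of its month.
2nd Friday of August 2018: August 10, 2018.
September 2018 — 2nd Friday is September 14, 2018.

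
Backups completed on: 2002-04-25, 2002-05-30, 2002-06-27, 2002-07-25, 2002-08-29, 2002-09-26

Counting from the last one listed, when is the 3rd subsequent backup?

2002-12-26

Every date is a Thursday; gaps 35, 28, 28, 35, 28 days.
Each is the last Thursday of its month (at least one falls on the 29th or later, ruling out '4th Thursday').
Last Thursday of October 2002: 2002-10-31.
Last Thursday of November 2002: 2002-11-28.
December 2002 ends with Thursday 2002-12-26.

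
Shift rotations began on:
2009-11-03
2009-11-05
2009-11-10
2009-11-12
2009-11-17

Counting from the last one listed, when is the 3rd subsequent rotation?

2009-11-26

Every event lands on a Tuesday or Thursday (gaps cycle 2, 5, 2, 5).
So the schedule is: every Tuesday and Thursday.
The following Thursday is 2009-11-19.
Next Tuesday: 2009-11-24.
Next Thursday: 2009-11-26.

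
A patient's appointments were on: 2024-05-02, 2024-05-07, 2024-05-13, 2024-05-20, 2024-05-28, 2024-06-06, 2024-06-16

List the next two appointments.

2024-06-27, 2024-07-09

Gaps: 5, 6, 7, 8, 9, 10 days — each gap is 1 larger than the previous one.
Next gap: 11 days. 2024-06-16 + 11 days = 2024-06-27.
Next gap: 12 days. 2024-06-27 + 12 days = 2024-07-09.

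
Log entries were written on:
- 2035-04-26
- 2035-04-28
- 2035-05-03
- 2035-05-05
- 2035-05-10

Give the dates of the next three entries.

2035-05-12, 2035-05-17, 2035-05-19

Gaps: 2, 5, 2, 5 days — not constant, but cyclic with period 2.
The events fall on every Thursday and Saturday.
Next Saturday: 2035-05-12.
Next Thursday: 2035-05-17.
Next Saturday: 2035-05-19.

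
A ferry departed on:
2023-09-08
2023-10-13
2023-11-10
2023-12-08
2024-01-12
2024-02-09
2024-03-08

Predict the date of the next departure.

2024-04-12

Gaps: 35, 28, 28, 35, 28, 28 days — a mix of 28 and 35. Every date is a Friday.
Each is the 2nd Friday of its month.
April 2024 — 2nd Friday is 2024-04-12.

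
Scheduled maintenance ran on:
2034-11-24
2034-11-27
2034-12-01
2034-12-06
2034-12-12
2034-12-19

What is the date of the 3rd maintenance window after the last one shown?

2035-01-15

Gaps: 3, 4, 5, 6, 7 days — each gap is 1 larger than the previous one.
Next gap: 8 days. 2034-12-19 + 8 days = 2034-12-27.
Next gap: 9 days. 2034-12-27 + 9 days = 2035-01-05.
Next gap: 10 days. 2035-01-05 + 10 days = 2035-01-15.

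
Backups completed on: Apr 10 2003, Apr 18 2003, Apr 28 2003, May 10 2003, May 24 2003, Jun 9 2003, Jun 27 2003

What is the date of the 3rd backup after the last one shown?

The spacing grows by 2 each time: 8, 10, 12, 14, 16, 18 days.
Next gap: 20 days. Jun 27 2003 + 20 days = Jul 17 2003.
Next gap: 22 days. Jul 17 2003 + 22 days = Aug 8 2003.
Next gap: 24 days. Aug 8 2003 + 24 days = Sep 1 2003.

Sep 1 2003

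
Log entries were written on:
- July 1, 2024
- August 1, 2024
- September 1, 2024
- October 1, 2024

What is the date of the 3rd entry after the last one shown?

Gaps: 31, 31, 30 days — not constant. Every event is on the 1st of the month.
Pattern: the 1st of each month.
November 2024: November 1, 2024.
Next: December 2024 → December 1, 2024.
January 2025: January 1, 2025.

January 1, 2025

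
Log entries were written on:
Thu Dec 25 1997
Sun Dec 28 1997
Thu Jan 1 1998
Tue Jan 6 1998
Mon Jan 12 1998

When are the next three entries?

Mon Jan 19 1998, Tue Jan 27 1998, Thu Feb 5 1998

The spacing grows by 1 each time: 3, 4, 5, 6 days.
Next gap: 7 days. Mon Jan 12 1998 + 7 days = Mon Jan 19 1998.
Next gap: 8 days. Mon Jan 19 1998 + 8 days = Tue Jan 27 1998.
Next gap: 9 days. Tue Jan 27 1998 + 9 days = Thu Feb 5 1998.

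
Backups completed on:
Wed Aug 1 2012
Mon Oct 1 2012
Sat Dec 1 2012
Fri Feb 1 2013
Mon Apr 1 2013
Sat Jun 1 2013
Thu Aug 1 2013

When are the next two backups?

Gaps: 61, 61, 62, 59, 61, 61 days — not constant. Every event is on the 1st of the month.
Pattern: the 1st of every 2 months.
Next: October 2013 → Tue Oct 1 2013.
Next: December 2013 → Sun Dec 1 2013.

Tue Oct 1 2013, Sun Dec 1 2013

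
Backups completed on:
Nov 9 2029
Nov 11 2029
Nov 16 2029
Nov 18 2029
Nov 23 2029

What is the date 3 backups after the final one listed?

Dec 2 2029

The gap pattern 2, 5, 2, 5 repeats every 2 events.
These are the Fridays and Sundays of each week.
Next Sunday: Nov 25 2029.
The following Friday is Nov 30 2029.
The following Sunday is Dec 2 2029.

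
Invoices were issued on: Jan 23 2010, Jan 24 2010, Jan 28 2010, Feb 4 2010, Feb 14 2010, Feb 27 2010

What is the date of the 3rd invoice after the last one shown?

Apr 25 2010

Gaps: 1, 4, 7, 10, 13 days — each gap is 3 larger than the previous one.
Next gap: 16 days. Feb 27 2010 + 16 days = Mar 15 2010.
Next gap: 19 days. Mar 15 2010 + 19 days = Apr 3 2010.
Next gap: 22 days. Apr 3 2010 + 22 days = Apr 25 2010.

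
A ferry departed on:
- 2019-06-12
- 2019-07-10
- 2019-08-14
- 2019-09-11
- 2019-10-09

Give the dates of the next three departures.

2019-11-13, 2019-12-11, 2020-01-08

Gaps: 28, 35, 28, 28 days — a mix of 28 and 35. Every date is a Wednesday.
Each is the 2nd Wednesday of its month.
2nd Wednesday of November 2019: 2019-11-13.
2nd Wednesday of December 2019: 2019-12-11.
2nd Wednesday of January 2020: 2020-01-08.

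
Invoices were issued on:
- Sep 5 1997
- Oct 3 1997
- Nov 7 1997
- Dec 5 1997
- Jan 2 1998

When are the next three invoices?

These are Fridays at 28- or 35-day spacing (28, 35, 28, 28).
The pattern: 1st Friday of the month.
1st Friday of February 1998: Feb 6 1998.
1st Friday of March 1998: Mar 6 1998.
1st Friday of April 1998: Apr 3 1998.

Feb 6 1998, Mar 6 1998, Apr 3 1998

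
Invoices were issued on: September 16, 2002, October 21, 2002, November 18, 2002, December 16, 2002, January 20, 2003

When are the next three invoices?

All dates are Mondays, 35, 28, 28, 35 days apart.
Specifically, the 3rd Monday of each month.
February 2003 — 3rd Monday is February 17, 2003.
3rd Monday of March 2003: March 17, 2003.
April 2003 — 3rd Monday is April 21, 2003.

February 17, 2003; March 17, 2003; April 21, 2003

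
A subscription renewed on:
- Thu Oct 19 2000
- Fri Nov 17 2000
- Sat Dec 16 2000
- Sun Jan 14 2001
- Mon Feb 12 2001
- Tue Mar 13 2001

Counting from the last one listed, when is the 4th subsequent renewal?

Sat Jul 7 2001

Gaps between consecutive events: 29, 29, 29, 29, 29 days — a constant 29-day interval.
Tue Mar 13 2001 + 29 days = Wed Apr 11 2001.
Wed Apr 11 2001 + 29 days = Thu May 10 2001.
Thu May 10 2001 + 29 days = Fri Jun 8 2001.
Fri Jun 8 2001 + 29 days = Sat Jul 7 2001.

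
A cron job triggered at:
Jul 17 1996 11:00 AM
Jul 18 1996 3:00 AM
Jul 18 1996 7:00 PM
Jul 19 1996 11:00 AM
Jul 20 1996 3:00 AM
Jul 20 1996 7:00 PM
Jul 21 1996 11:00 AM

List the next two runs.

Jul 22 1996 3:00 AM, Jul 22 1996 7:00 PM

The interval is a steady 16 hours (16, 16, 16, 16, 16, 16).
Jul 21 1996 11:00 AM + 16 h = Jul 22 1996 3:00 AM.
Jul 22 1996 3:00 AM + 16 h = Jul 22 1996 7:00 PM.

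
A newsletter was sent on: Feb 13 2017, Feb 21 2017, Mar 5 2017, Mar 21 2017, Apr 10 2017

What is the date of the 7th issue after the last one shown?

Gaps: 8, 12, 16, 20 days — each gap is 4 larger than the previous one.
Next gap: 24 days. Apr 10 2017 + 24 days = May 4 2017.
Next gap: 28 days. May 4 2017 + 28 days = Jun 1 2017.
Next gap: 32 days. Jun 1 2017 + 32 days = Jul 3 2017.
Next gap: 36 days. Jul 3 2017 + 36 days = Aug 8 2017.
Next gap: 40 days. Aug 8 2017 + 40 days = Sep 17 2017.
Next gap: 44 days. Sep 17 2017 + 44 days = Oct 31 2017.
Next gap: 48 days. Oct 31 2017 + 48 days = Dec 18 2017.

Dec 18 2017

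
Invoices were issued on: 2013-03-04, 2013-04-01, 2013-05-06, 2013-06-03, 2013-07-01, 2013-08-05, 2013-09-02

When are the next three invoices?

Gaps: 28, 35, 28, 28, 35, 28 days — a mix of 28 and 35. Every date is a Monday.
Each is the 1st Monday of its month.
October 2013 — 1st Monday is 2013-10-07.
November 2013 — 1st Monday is 2013-11-04.
1st Monday of December 2013: 2013-12-02.

2013-10-07, 2013-11-04, 2013-12-02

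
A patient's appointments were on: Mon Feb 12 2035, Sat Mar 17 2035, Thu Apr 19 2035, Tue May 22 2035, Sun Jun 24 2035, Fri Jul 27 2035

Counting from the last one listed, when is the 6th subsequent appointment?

Gaps between consecutive events: 33, 33, 33, 33, 33 days — a constant 33-day interval.
Fri Jul 27 2035 + 33 days = Wed Aug 29 2035.
Wed Aug 29 2035 + 33 days = Mon Oct 1 2035.
Mon Oct 1 2035 + 33 days = Sat Nov 3 2035.
Sat Nov 3 2035 + 33 days = Thu Dec 6 2035.
Thu Dec 6 2035 + 33 days = Tue Jan 8 2036.
Tue Jan 8 2036 + 33 days = Sun Feb 10 2036.

Sun Feb 10 2036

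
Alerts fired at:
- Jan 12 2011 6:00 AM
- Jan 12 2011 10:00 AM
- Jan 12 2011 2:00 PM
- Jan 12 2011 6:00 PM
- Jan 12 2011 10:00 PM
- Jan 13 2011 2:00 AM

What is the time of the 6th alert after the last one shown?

Jan 14 2011 2:00 AM

Spacing: 4, 4, 4, 4, 4 h — constant 4 h.
Jan 13 2011 2:00 AM + 4 h = Jan 13 2011 6:00 AM.
Jan 13 2011 6:00 AM + 4 h = Jan 13 2011 10:00 AM.
Jan 13 2011 10:00 AM + 4 h = Jan 13 2011 2:00 PM.
Jan 13 2011 2:00 PM + 4 h = Jan 13 2011 6:00 PM.
Jan 13 2011 6:00 PM + 4 h = Jan 13 2011 10:00 PM.
Jan 13 2011 10:00 PM + 4 h = Jan 14 2011 2:00 AM.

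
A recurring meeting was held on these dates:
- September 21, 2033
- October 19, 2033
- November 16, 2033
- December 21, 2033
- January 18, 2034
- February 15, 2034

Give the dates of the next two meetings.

All dates are Wednesdays, 28, 28, 35, 28, 28 days apart.
Specifically, the 3rd Wednesday of each month.
3rd Wednesday of March 2034: March 15, 2034.
April 2034 — 3rd Wednesday is April 19, 2034.

March 15, 2034; April 19, 2034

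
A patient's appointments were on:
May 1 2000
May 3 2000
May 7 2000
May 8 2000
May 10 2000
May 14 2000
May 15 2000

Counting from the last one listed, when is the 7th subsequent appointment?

Gaps: 2, 4, 1, 2, 4, 1 days — not constant, but cyclic with period 3.
The events fall on every Monday, Wednesday and Sunday.
Next Wednesday: May 17 2000.
Next Sunday: May 21 2000.
The following Monday is May 22 2000.
The following Wednesday is May 24 2000.
The following Sunday is May 28 2000.
The following Monday is May 29 2000.
Next Wednesday: May 31 2000.

May 31 2000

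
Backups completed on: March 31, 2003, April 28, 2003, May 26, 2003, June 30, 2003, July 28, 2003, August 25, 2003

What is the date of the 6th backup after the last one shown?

All Mondays; the gaps (28, 28, 35, 28, 28) vary with month length.
This is the last Monday of each month.
September 2003 ends with Monday September 29, 2003.
October 2003 ends with Monday October 27, 2003.
November 2003 ends with Monday November 24, 2003.
December 2003 ends with Monday December 29, 2003.
Last Monday of January 2004: January 26, 2004.
Last Monday of February 2004: February 23, 2004.

February 23, 2004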